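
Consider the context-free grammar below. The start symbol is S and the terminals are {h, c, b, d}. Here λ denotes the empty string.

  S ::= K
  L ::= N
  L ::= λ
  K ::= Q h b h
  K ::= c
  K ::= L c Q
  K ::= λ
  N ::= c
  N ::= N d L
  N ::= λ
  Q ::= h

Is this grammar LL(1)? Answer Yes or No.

FIRST(S) = {λ, c, d, h}
FIRST(L) = {λ, c, d}
FIRST(K) = {λ, c, d, h}
FIRST(N) = {λ, c, d}
FIRST(Q) = {h}
FOLLOW(S) = {$}
FOLLOW(L) = {c, d}
FOLLOW(K) = {$}
FOLLOW(N) = {c, d}
FOLLOW(Q) = {$, h}
Cell M[K, c] receives both K ::= c and K ::= L c Q — the grammar is not LL(1).

No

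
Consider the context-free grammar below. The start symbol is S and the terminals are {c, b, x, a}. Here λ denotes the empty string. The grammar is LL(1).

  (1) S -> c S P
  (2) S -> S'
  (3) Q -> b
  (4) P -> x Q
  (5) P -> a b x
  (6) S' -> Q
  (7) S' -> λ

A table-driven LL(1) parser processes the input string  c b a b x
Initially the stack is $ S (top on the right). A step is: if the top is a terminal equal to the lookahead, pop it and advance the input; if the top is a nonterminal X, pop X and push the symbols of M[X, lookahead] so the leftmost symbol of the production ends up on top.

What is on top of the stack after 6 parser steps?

P

step 1: stack=$ S  input=c b a b x $  — expand S -> c S P
step 2: stack=$ P S c  input=c b a b x $  — match c
step 3: stack=$ P S  input=b a b x $  — expand S -> S'
step 4: stack=$ P S'  input=b a b x $  — expand S' -> Q
step 5: stack=$ P Q  input=b a b x $  — expand Q -> b
step 6: stack=$ P b  input=b a b x $  — match b
Stack after step 6: $ P (top = P).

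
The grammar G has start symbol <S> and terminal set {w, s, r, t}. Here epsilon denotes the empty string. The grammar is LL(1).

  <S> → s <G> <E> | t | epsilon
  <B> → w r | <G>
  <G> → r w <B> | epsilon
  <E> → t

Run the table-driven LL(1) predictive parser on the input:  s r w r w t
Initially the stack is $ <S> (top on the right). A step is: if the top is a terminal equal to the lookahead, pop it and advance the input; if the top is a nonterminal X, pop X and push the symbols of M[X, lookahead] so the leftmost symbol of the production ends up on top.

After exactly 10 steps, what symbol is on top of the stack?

step 1: stack=$ <S>  input=s r w r w t $  — expand <S> → s <G> <E>
step 2: stack=$ <E> <G> s  input=s r w r w t $  — match s
step 3: stack=$ <E> <G>  input=r w r w t $  — expand <G> → r w <B>
step 4: stack=$ <E> <B> w r  input=r w r w t $  — match r
step 5: stack=$ <E> <B> w  input=w r w t $  — match w
step 6: stack=$ <E> <B>  input=r w t $  — expand <B> → <G>
step 7: stack=$ <E> <G>  input=r w t $  — expand <G> → r w <B>
step 8: stack=$ <E> <B> w r  input=r w t $  — match r
step 9: stack=$ <E> <B> w  input=w t $  — match w
step 10: stack=$ <E> <B>  input=t $  — expand <B> → <G>
Stack after step 10: $ <E> <G> (top = <G>).

<G>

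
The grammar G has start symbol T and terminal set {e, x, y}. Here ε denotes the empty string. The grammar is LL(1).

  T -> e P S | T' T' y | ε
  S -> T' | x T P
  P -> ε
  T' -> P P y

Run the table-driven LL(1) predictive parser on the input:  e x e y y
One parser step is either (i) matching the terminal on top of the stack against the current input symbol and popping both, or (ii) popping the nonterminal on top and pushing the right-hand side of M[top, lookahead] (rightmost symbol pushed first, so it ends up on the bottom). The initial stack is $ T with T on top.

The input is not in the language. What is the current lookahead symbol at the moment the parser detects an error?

y

step 1: stack=$ T  input=e x e y y $  — expand T -> e P S
step 2: stack=$ S P e  input=e x e y y $  — match e
step 3: stack=$ S P  input=x e y y $  — expand P -> ε
step 4: stack=$ S  input=x e y y $  — expand S -> x T P
step 5: stack=$ P T x  input=x e y y $  — match x
step 6: stack=$ P T  input=e y y $  — expand T -> e P S
step 7: stack=$ P S P e  input=e y y $  — match e
step 8: stack=$ P S P  input=y y $  — expand P -> ε
step 9: stack=$ P S  input=y y $  — expand S -> T'
step 10: stack=$ P T'  input=y y $  — expand T' -> P P y
step 11: stack=$ P y P P  input=y y $  — expand P -> ε
step 12: stack=$ P y P  input=y y $  — expand P -> ε
step 13: stack=$ P y  input=y y $  — match y
step 14: stack=$ P  input=y $  — expand P -> ε
step 15: stack=$  input=y $  — error: stack empty but input remains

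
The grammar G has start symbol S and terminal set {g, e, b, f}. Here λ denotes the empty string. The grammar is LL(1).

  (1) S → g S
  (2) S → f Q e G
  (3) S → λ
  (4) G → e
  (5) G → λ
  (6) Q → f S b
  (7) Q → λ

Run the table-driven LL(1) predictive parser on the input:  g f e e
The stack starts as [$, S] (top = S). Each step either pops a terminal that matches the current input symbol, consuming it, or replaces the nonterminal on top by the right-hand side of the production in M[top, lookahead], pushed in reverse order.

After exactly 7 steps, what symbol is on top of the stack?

e

step 1: stack=$ S  input=g f e e $  — expand S → g S
step 2: stack=$ S g  input=g f e e $  — match g
step 3: stack=$ S  input=f e e $  — expand S → f Q e G
step 4: stack=$ G e Q f  input=f e e $  — match f
step 5: stack=$ G e Q  input=e e $  — expand Q → λ
step 6: stack=$ G e  input=e e $  — match e
step 7: stack=$ G  input=e $  — expand G → e
Stack after step 7: $ e (top = e).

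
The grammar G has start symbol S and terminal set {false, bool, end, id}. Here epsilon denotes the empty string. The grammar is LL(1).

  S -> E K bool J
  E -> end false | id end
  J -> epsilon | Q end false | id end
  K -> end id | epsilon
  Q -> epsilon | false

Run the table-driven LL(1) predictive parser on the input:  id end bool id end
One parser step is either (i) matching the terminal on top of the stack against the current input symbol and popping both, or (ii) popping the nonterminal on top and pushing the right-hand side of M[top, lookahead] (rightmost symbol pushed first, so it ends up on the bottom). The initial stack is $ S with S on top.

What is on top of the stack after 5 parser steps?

bool

step 1: stack=$ S  input=id end bool id end $  — expand S -> E K bool J
step 2: stack=$ J bool K E  input=id end bool id end $  — expand E -> id end
step 3: stack=$ J bool K end id  input=id end bool id end $  — match id
step 4: stack=$ J bool K end  input=end bool id end $  — match end
step 5: stack=$ J bool K  input=bool id end $  — expand K -> epsilon
Stack after step 5: $ J bool (top = bool).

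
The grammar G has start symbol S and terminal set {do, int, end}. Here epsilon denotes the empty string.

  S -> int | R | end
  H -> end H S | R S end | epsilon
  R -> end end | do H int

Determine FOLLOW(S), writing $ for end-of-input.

{$, do, end, int}

FIRST(R): from R->end end we get {end}; from R->do H int we get {do}. So FIRST(R) = {do, end}.
FIRST(S): from S->int we get {int}; from S->R we get {do, end}; from S->end we get {end}. So FIRST(S) = {do, end, int}.
FIRST(H): from H->end H S we get {end}; from H->R S end we get {do, end}; from H->epsilon we get {epsilon}. So FIRST(H) = {epsilon, do, end}.
FOLLOW(S) includes $ since S is the start symbol.
FOLLOW(H): in H->end H S, H is followed by S with FIRST {do, end, int}; in R->do H int, H is followed by int with FIRST {int}. Thus FOLLOW(H) = {do, end, int}.
FOLLOW(S): in H->end H S, the suffix after S is empty, so FOLLOW(S) ⊇ FOLLOW(H) = {do, end, int}; in H->R S end, S is followed by end with FIRST {end}. Thus FOLLOW(S) = {$, do, end, int}.
FOLLOW(R): in S->R, the suffix after R is empty, so FOLLOW(R) ⊇ FOLLOW(S) = {$, do, end, int}; in H->R S end, R is followed by S end with FIRST {do, end, int}. Thus FOLLOW(R) = {$, do, end, int}.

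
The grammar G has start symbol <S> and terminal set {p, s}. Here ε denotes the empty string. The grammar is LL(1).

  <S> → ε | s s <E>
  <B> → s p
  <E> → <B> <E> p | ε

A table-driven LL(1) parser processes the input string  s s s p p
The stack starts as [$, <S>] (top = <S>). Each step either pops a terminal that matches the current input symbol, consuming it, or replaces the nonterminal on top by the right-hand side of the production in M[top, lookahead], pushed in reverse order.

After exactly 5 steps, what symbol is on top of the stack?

s

     Stack        Input        Action
  1  $ <S>        s s s p p $  expand <S> → s s <E>
  2  $ <E> s s    s s s p p $  match s
  3  $ <E> s      s s p p $    match s
  4  $ <E>        s p p $      expand <E> → <B> <E> p
  5  $ p <E> <B>  s p p $      expand <B> → s p
Stack after step 5: $ p <E> p s (top = s).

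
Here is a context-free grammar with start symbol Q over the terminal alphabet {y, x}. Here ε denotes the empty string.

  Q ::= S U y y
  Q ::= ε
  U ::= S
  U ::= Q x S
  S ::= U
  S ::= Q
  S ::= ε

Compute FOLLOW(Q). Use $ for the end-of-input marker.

{$, x, y}

FIRST(Q): from Q::=S U y y we get {x, y}; from Q::=ε we get {ε}. So FIRST(Q) = {ε, x, y}.
FIRST(U): from U::=S we get {ε, x, y}; from U::=Q x S we get {x, y}. So FIRST(U) = {ε, x, y}.
FIRST(S): from S::=U we get {ε, x, y}; from S::=Q we get {ε, x, y}; from S::=ε we get {ε}. So FIRST(S) = {ε, x, y}.
FOLLOW(Q) includes $ since Q is the start symbol.
FOLLOW(Q): in U::=Q x S, Q is followed by x S with FIRST {x}; in S::=Q, the suffix after Q is empty, so FOLLOW(Q) ⊇ FOLLOW(S) = {x, y}. Thus FOLLOW(Q) = {$, x, y}.
FOLLOW(U): in Q::=S U y y, U is followed by y y with FIRST {y}; in S::=U, the suffix after U is empty, so FOLLOW(U) ⊇ FOLLOW(S) = {x, y}. Thus FOLLOW(U) = {x, y}.
FOLLOW(S): in Q::=S U y y, S is followed by U y y with FIRST {x, y}; in U::=S, the suffix after S is empty, so FOLLOW(S) ⊇ FOLLOW(U) = {x, y}; in U::=Q x S, the suffix after S is empty, so FOLLOW(S) ⊇ FOLLOW(U) = {x, y}. Thus FOLLOW(S) = {x, y}.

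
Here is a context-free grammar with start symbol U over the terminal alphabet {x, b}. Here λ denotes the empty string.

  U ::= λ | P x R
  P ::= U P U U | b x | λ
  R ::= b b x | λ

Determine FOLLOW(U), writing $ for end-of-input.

{$, b, x}

FIRST(R) = {λ, b}
FIRST(U) = {λ, b, x}  (via P x R)
FIRST(P) = {λ, b, x}  (via U P U U)
FOLLOW(U) includes $ since U is the start symbol.
FOLLOW(P): in U::=P x R, P is followed by x R with FIRST {x}; in P::=U P U U, P is followed by U U with FIRST {λ, b, x}; in P::=U P U U, the suffix after P is nullable (adds nothing new). Thus FOLLOW(P) = {b, x}.
FOLLOW(U): in P::=U P U U (occurrence 1), U is followed by P U U with FIRST {λ, b, x}; in P::=U P U U (occurrence 1), the suffix after U is nullable, so FOLLOW(U) ⊇ FOLLOW(P) = {b, x}; in P::=U P U U (occurrence 2), U is followed by U with FIRST {λ, b, x}; in P::=U P U U (occurrence 2), the suffix after U is nullable, so FOLLOW(U) ⊇ FOLLOW(P) = {b, x}; in P::=U P U U (occurrence 3), the suffix after U is empty, so FOLLOW(U) ⊇ FOLLOW(P) = {b, x}. Thus FOLLOW(U) = {$, b, x}.
FOLLOW(R): in U::=P x R, the suffix after R is empty, so FOLLOW(R) ⊇ FOLLOW(U) = {$, b, x}. Thus FOLLOW(R) = {$, b, x}.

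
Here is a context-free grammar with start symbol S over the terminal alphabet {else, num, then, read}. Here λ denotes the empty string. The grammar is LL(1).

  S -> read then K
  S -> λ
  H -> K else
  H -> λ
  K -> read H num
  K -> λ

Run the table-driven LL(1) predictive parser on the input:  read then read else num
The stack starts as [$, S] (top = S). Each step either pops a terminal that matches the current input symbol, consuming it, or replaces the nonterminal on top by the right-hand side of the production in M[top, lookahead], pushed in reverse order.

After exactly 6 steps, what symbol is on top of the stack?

step 1: stack=$ S  input=read then read else num $  — expand S -> read then K
step 2: stack=$ K then read  input=read then read else num $  — match read
step 3: stack=$ K then  input=then read else num $  — match then
step 4: stack=$ K  input=read else num $  — expand K -> read H num
step 5: stack=$ num H read  input=read else num $  — match read
step 6: stack=$ num H  input=else num $  — expand H -> K else
Stack after step 6: $ num else K (top = K).

K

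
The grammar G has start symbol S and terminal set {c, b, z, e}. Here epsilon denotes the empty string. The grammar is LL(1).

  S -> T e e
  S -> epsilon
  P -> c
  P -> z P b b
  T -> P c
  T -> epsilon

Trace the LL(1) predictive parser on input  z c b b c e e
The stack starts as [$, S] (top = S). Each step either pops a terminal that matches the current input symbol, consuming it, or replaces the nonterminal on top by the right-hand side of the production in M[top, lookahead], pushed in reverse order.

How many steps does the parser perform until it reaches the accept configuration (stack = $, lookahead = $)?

      Stack            Input            Action
   1  $ S              z c b b c e e $  expand S -> T e e
   2  $ e e T          z c b b c e e $  expand T -> P c
   3  $ e e c P        z c b b c e e $  expand P -> z P b b
   4  $ e e c b b P z  z c b b c e e $  match z
   5  $ e e c b b P    c b b c e e $    expand P -> c
   6  $ e e c b b c    c b b c e e $    match c
   7  $ e e c b b      b b c e e $      match b
   8  $ e e c b        b c e e $        match b
   9  $ e e c          c e e $          match c
  10  $ e e            e e $            match e
  11  $ e              e $              match e
Accept reached after 11 steps.

11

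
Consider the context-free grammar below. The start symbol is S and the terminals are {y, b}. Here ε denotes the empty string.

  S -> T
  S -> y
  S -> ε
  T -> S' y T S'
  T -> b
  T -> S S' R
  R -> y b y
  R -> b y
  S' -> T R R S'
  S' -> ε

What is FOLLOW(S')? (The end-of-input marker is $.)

FIRST(R) = {b, y}
FIRST(S) = {ε, b, y}  (via T)
FIRST(T) = {b, y}  (via S' y T S', S S' R)
FIRST(S') = {ε, b, y}  (via T R R S')
FOLLOW(S) includes $ since S is the start symbol.
FOLLOW(S): in T->S S' R, S is followed by S' R with FIRST {b, y}. Thus FOLLOW(S) = {$, b, y}.
FOLLOW(T): in S->T, the suffix after T is empty, so FOLLOW(T) ⊇ FOLLOW(S) = {$, b, y}; in T->S' y T S', T is followed by S' with FIRST {ε, b, y}; in T->S' y T S', the suffix after T is nullable (adds nothing new); in S'->T R R S', T is followed by R R S' with FIRST {b, y}. Thus FOLLOW(T) = {$, b, y}.
FOLLOW(S'): in T->S' y T S' (occurrence 1), S' is followed by y T S' with FIRST {y}; in T->S' y T S' (occurrence 2), the suffix after S' is empty, so FOLLOW(S') ⊇ FOLLOW(T) = {$, b, y}; in T->S S' R, S' is followed by R with FIRST {b, y}; in S'->T R R S', the suffix after S' is empty (adds nothing new). Thus FOLLOW(S') = {$, b, y}.
FOLLOW(R): in T->S S' R, the suffix after R is empty, so FOLLOW(R) ⊇ FOLLOW(T) = {$, b, y}; in S'->T R R S' (occurrence 1), R is followed by R S' with FIRST {b, y}; in S'->T R R S' (occurrence 2), R is followed by S' with FIRST {ε, b, y}; in S'->T R R S' (occurrence 2), the suffix after R is nullable, so FOLLOW(R) ⊇ FOLLOW(S') = {$, b, y}. Thus FOLLOW(R) = {$, b, y}.

{$, b, y}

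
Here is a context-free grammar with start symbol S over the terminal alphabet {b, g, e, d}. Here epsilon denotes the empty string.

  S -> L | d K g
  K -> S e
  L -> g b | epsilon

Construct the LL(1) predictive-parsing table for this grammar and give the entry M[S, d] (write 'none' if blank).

FIRST(L): from L->g b we get {g}; from L->epsilon we get {epsilon}. So FIRST(L) = {epsilon, g}.
FIRST(S): from S->L we get {epsilon, g}; from S->d K g we get {d}. So FIRST(S) = {epsilon, d, g}.
FIRST(K): from K->S e we get {d, e, g}. So FIRST(K) = {d, e, g}.
FOLLOW(S) includes $ since S is the start symbol.
FOLLOW(S): in K->S e, S is followed by e with FIRST {e}. Thus FOLLOW(S) = {$, e}.
For S -> L: FIRST(L) = {epsilon, g}, so it goes in M[S, t] for t ∈ {g}; since epsilon ∈ FIRST, also for every t ∈ FOLLOW(S) = {$, e}.
For S -> d K g: FIRST(d K g) = {d}, so it goes in M[S, t] for t ∈ {d}.

S -> d K g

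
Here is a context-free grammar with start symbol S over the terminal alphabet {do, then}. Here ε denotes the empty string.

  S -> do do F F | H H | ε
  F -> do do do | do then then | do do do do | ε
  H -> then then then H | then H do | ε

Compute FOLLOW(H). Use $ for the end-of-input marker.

FIRST(F): from F->do do do we get {do}; from F->do then then we get {do}; from F->do do do do we get {do}; from F->ε we get {ε}. So FIRST(F) = {ε, do}.
FIRST(H): from H->then then then H we get {then}; from H->then H do we get {then}; from H->ε we get {ε}. So FIRST(H) = {ε, then}.
FIRST(S): from S->do do F F we get {do}; from S->H H we get {ε, then}; from S->ε we get {ε}. So FIRST(S) = {ε, do, then}.
FOLLOW(S) includes $ since S is the start symbol.
FOLLOW(S): S appears on no right-hand side. Thus FOLLOW(S) = {$}.
FOLLOW(F): in S->do do F F (occurrence 1), F is followed by F with FIRST {ε, do}; in S->do do F F (occurrence 1), the suffix after F is nullable, so FOLLOW(F) ⊇ FOLLOW(S) = {$}; in S->do do F F (occurrence 2), the suffix after F is empty, so FOLLOW(F) ⊇ FOLLOW(S) = {$}. Thus FOLLOW(F) = {$, do}.
FOLLOW(H): in S->H H (occurrence 1), H is followed by H with FIRST {ε, then}; in S->H H (occurrence 1), the suffix after H is nullable, so FOLLOW(H) ⊇ FOLLOW(S) = {$}; in S->H H (occurrence 2), the suffix after H is empty, so FOLLOW(H) ⊇ FOLLOW(S) = {$}; in H->then then then H, the suffix after H is empty (adds nothing new); in H->then H do, H is followed by do with FIRST {do}. Thus FOLLOW(H) = {$, do, then}.

{$, do, then}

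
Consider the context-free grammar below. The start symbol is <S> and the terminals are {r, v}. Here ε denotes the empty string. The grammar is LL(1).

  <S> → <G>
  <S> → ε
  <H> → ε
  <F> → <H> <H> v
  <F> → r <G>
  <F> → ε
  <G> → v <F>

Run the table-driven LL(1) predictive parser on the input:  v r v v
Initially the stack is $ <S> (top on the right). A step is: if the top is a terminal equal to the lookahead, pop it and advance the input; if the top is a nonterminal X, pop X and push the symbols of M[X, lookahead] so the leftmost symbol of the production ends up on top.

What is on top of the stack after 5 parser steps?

<G>

     Stack    Input      Action
  1  $ <S>    v r v v $  expand <S> → <G>
  2  $ <G>    v r v v $  expand <G> → v <F>
  3  $ <F> v  v r v v $  match v
  4  $ <F>    r v v $    expand <F> → r <G>
  5  $ <G> r  r v v $    match r
Stack after step 5: $ <G> (top = <G>).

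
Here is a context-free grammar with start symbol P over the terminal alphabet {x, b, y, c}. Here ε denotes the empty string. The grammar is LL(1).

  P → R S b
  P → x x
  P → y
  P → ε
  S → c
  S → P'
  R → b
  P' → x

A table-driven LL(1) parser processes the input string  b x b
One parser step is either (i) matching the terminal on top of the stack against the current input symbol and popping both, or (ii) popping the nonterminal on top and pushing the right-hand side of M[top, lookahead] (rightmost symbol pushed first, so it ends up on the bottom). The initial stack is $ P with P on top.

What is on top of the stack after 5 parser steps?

step 1: stack=$ P  input=b x b $  — expand P → R S b
step 2: stack=$ b S R  input=b x b $  — expand R → b
step 3: stack=$ b S b  input=b x b $  — match b
step 4: stack=$ b S  input=x b $  — expand S → P'
step 5: stack=$ b P'  input=x b $  — expand P' → x
Stack after step 5: $ b x (top = x).

x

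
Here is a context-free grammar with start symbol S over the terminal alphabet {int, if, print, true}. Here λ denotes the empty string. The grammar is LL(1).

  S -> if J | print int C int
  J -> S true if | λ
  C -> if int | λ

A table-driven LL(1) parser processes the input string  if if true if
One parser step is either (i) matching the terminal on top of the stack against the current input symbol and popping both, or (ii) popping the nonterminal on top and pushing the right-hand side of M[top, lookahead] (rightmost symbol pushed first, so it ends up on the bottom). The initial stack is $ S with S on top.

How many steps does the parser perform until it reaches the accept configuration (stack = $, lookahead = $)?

     Stack           Input            Action
  1  $ S             if if true if $  expand S -> if J
  2  $ J if          if if true if $  match if
  3  $ J             if true if $     expand J -> S true if
  4  $ if true S     if true if $     expand S -> if J
  5  $ if true J if  if true if $     match if
  6  $ if true J     true if $        expand J -> λ
  7  $ if true       true if $        match true
  8  $ if            if $             match if
Accept reached after 8 steps.

8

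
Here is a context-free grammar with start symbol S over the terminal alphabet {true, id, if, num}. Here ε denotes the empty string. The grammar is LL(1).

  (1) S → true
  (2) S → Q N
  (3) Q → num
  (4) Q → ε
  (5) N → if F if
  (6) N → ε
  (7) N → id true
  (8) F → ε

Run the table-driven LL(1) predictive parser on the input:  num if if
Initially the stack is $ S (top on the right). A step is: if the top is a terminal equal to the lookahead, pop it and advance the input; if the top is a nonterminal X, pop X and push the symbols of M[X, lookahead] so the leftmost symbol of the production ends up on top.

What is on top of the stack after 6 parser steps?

if

step 1: stack=$ S  input=num if if $  — expand S → Q N
step 2: stack=$ N Q  input=num if if $  — expand Q → num
step 3: stack=$ N num  input=num if if $  — match num
step 4: stack=$ N  input=if if $  — expand N → if F if
step 5: stack=$ if F if  input=if if $  — match if
step 6: stack=$ if F  input=if $  — expand F → ε
Stack after step 6: $ if (top = if).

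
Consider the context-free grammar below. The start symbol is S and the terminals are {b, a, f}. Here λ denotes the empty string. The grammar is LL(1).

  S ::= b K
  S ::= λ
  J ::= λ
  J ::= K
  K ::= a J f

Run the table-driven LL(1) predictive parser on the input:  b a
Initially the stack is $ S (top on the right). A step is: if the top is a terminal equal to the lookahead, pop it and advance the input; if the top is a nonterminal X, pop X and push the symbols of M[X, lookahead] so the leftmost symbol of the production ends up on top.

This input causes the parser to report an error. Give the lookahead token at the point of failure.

$

     Stack    Input  Action
  1  $ S      b a $  expand S ::= b K
  2  $ K b    b a $  match b
  3  $ K      a $    expand K ::= a J f
  4  $ f J a  a $    match a
  5  $ f J    $      error: M[J, $] is empty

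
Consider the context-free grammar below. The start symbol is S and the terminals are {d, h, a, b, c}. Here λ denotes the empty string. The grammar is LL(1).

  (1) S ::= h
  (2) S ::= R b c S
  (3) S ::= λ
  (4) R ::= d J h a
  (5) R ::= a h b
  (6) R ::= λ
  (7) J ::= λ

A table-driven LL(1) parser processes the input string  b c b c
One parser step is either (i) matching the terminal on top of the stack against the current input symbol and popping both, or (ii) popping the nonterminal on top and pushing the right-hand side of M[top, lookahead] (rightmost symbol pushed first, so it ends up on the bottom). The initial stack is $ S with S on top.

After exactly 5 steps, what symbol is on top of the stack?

R

     Stack      Input      Action
  1  $ S        b c b c $  expand S ::= R b c S
  2  $ S c b R  b c b c $  expand R ::= λ
  3  $ S c b    b c b c $  match b
  4  $ S c      c b c $    match c
  5  $ S        b c $      expand S ::= R b c S
Stack after step 5: $ S c b R (top = R).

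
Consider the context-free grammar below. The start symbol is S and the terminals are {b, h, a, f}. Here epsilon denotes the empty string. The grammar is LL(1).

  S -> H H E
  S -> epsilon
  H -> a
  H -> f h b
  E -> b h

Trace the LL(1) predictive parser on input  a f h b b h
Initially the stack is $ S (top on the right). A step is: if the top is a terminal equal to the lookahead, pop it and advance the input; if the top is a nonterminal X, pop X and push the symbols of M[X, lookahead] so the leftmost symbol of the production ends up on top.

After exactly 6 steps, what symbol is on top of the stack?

b

     Stack      Input          Action
  1  $ S        a f h b b h $  expand S -> H H E
  2  $ E H H    a f h b b h $  expand H -> a
  3  $ E H a    a f h b b h $  match a
  4  $ E H      f h b b h $    expand H -> f h b
  5  $ E b h f  f h b b h $    match f
  6  $ E b h    h b b h $      match h
Stack after step 6: $ E b (top = b).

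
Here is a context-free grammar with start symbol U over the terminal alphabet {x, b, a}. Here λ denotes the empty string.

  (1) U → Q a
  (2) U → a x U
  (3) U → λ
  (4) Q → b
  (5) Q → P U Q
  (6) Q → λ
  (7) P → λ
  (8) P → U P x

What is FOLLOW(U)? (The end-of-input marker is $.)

FIRST(U) = {λ, a, b, x}  (via Q a)
FIRST(P) = {λ, a, b, x}  (via U P x)
FIRST(Q) = {λ, a, b, x}  (via P U Q)
FOLLOW(U) includes $ since U is the start symbol.
FOLLOW(Q): in U→Q a, Q is followed by a with FIRST {a}; in Q→P U Q, the suffix after Q is empty (adds nothing new). Thus FOLLOW(Q) = {a}.
FOLLOW(U): in U→a x U, the suffix after U is empty (adds nothing new); in Q→P U Q, U is followed by Q with FIRST {λ, a, b, x}; in Q→P U Q, the suffix after U is nullable, so FOLLOW(U) ⊇ FOLLOW(Q) = {a}; in P→U P x, U is followed by P x with FIRST {a, b, x}. Thus FOLLOW(U) = {$, a, b, x}.
FOLLOW(P): in Q→P U Q, P is followed by U Q with FIRST {λ, a, b, x}; in Q→P U Q, the suffix after P is nullable, so FOLLOW(P) ⊇ FOLLOW(Q) = {a}; in P→U P x, P is followed by x with FIRST {x}. Thus FOLLOW(P) = {a, b, x}.

{$, a, b, x}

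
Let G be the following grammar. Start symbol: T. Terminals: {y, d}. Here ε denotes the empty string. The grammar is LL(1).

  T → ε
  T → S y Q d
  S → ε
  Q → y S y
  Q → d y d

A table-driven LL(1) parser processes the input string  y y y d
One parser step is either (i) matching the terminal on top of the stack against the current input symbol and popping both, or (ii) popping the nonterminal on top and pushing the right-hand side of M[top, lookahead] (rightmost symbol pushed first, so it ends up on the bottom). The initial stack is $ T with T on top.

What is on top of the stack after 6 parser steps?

step 1: stack=$ T  input=y y y d $  — expand T → S y Q d
step 2: stack=$ d Q y S  input=y y y d $  — expand S → ε
step 3: stack=$ d Q y  input=y y y d $  — match y
step 4: stack=$ d Q  input=y y d $  — expand Q → y S y
step 5: stack=$ d y S y  input=y y d $  — match y
step 6: stack=$ d y S  input=y d $  — expand S → ε
Stack after step 6: $ d y (top = y).

y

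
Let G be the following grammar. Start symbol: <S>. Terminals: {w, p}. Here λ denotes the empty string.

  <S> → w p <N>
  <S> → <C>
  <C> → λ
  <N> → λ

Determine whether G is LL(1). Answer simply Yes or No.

FIRST(<S>) = {λ, w}
FIRST(<C>) = {λ}
FIRST(<N>) = {λ}
FOLLOW(<S>) = {$}
FOLLOW(<C>) = {$}
FOLLOW(<N>) = {$}
Each cell of M receives at most one production.

Yes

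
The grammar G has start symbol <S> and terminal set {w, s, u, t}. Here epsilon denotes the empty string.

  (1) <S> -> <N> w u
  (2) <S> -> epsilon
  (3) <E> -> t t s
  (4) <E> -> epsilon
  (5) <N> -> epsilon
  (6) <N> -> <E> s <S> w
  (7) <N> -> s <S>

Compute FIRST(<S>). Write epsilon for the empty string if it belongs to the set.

FIRST(<E>): from <E>->t t s we get {t}; from <E>->epsilon we get {epsilon}. So FIRST(<E>) = {epsilon, t}.
FIRST(<N>): from <N>->epsilon we get {epsilon}; from <N>-><E> s <S> w we get {s, t}; from <N>->s <S> we get {s}. So FIRST(<N>) = {epsilon, s, t}.
FIRST(<S>): from <S>-><N> w u we get {s, t, w}; from <S>->epsilon we get {epsilon}. So FIRST(<S>) = {epsilon, s, t, w}.

{epsilon, s, t, w}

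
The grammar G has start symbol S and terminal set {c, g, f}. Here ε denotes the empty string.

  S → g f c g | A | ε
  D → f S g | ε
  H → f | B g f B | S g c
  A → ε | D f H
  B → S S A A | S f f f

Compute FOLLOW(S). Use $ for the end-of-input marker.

FIRST(D): from D→f S g we get {f}; from D→ε we get {ε}. So FIRST(D) = {ε, f}.
FIRST(A): from A→ε we get {ε}; from A→D f H we get {f}. So FIRST(A) = {ε, f}.
FIRST(S): from S→g f c g we get {g}; from S→A we get {ε, f}; from S→ε we get {ε}. So FIRST(S) = {ε, f, g}.
FIRST(B): from B→S S A A we get {ε, f, g}; from B→S f f f we get {f, g}. So FIRST(B) = {ε, f, g}.
FIRST(H): from H→f we get {f}; from H→B g f B we get {f, g}; from H→S g c we get {f, g}. So FIRST(H) = {f, g}.
FOLLOW(S) includes $ since S is the start symbol.
FOLLOW(D): in A→D f H, D is followed by f H with FIRST {f}. Thus FOLLOW(D) = {f}.
FOLLOW(S): in D→f S g, S is followed by g with FIRST {g}; in H→S g c, S is followed by g c with FIRST {g}; in B→S S A A (occurrence 1), S is followed by S A A with FIRST {ε, f, g}; in B→S S A A (occurrence 1), the suffix after S is nullable, so FOLLOW(S) ⊇ FOLLOW(B) = {$, f, g}; in B→S S A A (occurrence 2), S is followed by A A with FIRST {ε, f}; in B→S S A A (occurrence 2), the suffix after S is nullable, so FOLLOW(S) ⊇ FOLLOW(B) = {$, f, g}; in B→S f f f, S is followed by f f f with FIRST {f}. Thus FOLLOW(S) = {$, f, g}.
FOLLOW(H): in A→D f H, the suffix after H is empty, so FOLLOW(H) ⊇ FOLLOW(A) = {$, f, g}. Thus FOLLOW(H) = {$, f, g}.
FOLLOW(B): in H→B g f B (occurrence 1), B is followed by g f B with FIRST {g}; in H→B g f B (occurrence 2), the suffix after B is empty, so FOLLOW(B) ⊇ FOLLOW(H) = {$, f, g}. Thus FOLLOW(B) = {$, f, g}.
FOLLOW(A): in S→A, the suffix after A is empty, so FOLLOW(A) ⊇ FOLLOW(S) = {$, f, g}; in B→S S A A (occurrence 1), A is followed by A with FIRST {ε, f}; in B→S S A A (occurrence 1), the suffix after A is nullable, so FOLLOW(A) ⊇ FOLLOW(B) = {$, f, g}; in B→S S A A (occurrence 2), the suffix after A is empty, so FOLLOW(A) ⊇ FOLLOW(B) = {$, f, g}. Thus FOLLOW(A) = {$, f, g}.

{$, f, g}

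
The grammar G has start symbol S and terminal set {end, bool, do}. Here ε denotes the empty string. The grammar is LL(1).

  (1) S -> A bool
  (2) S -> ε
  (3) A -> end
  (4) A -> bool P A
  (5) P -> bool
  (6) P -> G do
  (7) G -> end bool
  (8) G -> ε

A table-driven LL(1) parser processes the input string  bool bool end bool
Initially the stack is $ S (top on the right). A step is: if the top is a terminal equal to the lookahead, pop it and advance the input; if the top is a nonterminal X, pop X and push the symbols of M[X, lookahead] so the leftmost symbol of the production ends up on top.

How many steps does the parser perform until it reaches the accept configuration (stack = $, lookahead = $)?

8

step 1: stack=$ S  input=bool bool end bool $  — expand S -> A bool
step 2: stack=$ bool A  input=bool bool end bool $  — expand A -> bool P A
step 3: stack=$ bool A P bool  input=bool bool end bool $  — match bool
step 4: stack=$ bool A P  input=bool end bool $  — expand P -> bool
step 5: stack=$ bool A bool  input=bool end bool $  — match bool
step 6: stack=$ bool A  input=end bool $  — expand A -> end
step 7: stack=$ bool end  input=end bool $  — match end
step 8: stack=$ bool  input=bool $  — match bool
Accept reached after 8 steps.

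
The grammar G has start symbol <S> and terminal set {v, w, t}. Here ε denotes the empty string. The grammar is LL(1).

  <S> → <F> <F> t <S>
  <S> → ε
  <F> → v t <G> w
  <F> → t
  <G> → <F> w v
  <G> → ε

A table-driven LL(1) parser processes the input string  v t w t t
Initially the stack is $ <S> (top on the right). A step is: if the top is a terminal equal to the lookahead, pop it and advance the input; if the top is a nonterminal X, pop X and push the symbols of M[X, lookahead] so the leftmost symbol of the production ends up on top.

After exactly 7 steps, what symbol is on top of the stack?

t

step 1: stack=$ <S>  input=v t w t t $  — expand <S> → <F> <F> t <S>
step 2: stack=$ <S> t <F> <F>  input=v t w t t $  — expand <F> → v t <G> w
step 3: stack=$ <S> t <F> w <G> t v  input=v t w t t $  — match v
step 4: stack=$ <S> t <F> w <G> t  input=t w t t $  — match t
step 5: stack=$ <S> t <F> w <G>  input=w t t $  — expand <G> → ε
step 6: stack=$ <S> t <F> w  input=w t t $  — match w
step 7: stack=$ <S> t <F>  input=t t $  — expand <F> → t
Stack after step 7: $ <S> t t (top = t).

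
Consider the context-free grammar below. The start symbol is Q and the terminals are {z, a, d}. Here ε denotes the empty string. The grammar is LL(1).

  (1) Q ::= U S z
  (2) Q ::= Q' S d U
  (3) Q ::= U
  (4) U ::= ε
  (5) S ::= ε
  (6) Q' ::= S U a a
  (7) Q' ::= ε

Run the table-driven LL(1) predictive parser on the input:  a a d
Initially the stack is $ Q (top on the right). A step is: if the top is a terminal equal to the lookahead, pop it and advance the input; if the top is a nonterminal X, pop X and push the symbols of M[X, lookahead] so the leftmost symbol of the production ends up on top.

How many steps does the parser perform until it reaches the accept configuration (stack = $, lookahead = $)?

9

     Stack            Input    Action
  1  $ Q              a a d $  expand Q ::= Q' S d U
  2  $ U d S Q'       a a d $  expand Q' ::= S U a a
  3  $ U d S a a U S  a a d $  expand S ::= ε
  4  $ U d S a a U    a a d $  expand U ::= ε
  5  $ U d S a a      a a d $  match a
  6  $ U d S a        a d $    match a
  7  $ U d S          d $      expand S ::= ε
  8  $ U d            d $      match d
  9  $ U              $        expand U ::= ε
Accept reached after 9 steps.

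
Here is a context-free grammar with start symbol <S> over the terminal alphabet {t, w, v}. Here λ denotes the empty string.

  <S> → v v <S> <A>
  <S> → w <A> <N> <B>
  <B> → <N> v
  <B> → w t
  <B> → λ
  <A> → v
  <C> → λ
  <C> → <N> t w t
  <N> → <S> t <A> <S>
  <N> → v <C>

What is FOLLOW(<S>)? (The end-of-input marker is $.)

{$, t, v, w}

FIRST(<S>) = {v, w}
FIRST(<A>) = {v}
FIRST(<N>) = {v, w}  (via <S> t <A> <S>)
FIRST(<B>) = {λ, v, w}  (via <N> v)
FIRST(<C>) = {λ, v, w}  (via <N> t w t)
FOLLOW(<S>) includes $ since <S> is the start symbol.
FOLLOW(<S>): in <S>→v v <S> <A>, <S> is followed by <A> with FIRST {v}; in <N>→<S> t <A> <S> (occurrence 1), <S> is followed by t <A> <S> with FIRST {t}; in <N>→<S> t <A> <S> (occurrence 2), the suffix after <S> is empty, so FOLLOW(<S>) ⊇ FOLLOW(<N>) = {$, t, v, w}. Thus FOLLOW(<S>) = {$, t, v, w}.
FOLLOW(<B>): in <S>→w <A> <N> <B>, the suffix after <B> is empty, so FOLLOW(<B>) ⊇ FOLLOW(<S>) = {$, t, v, w}. Thus FOLLOW(<B>) = {$, t, v, w}.
FOLLOW(<A>): in <S>→v v <S> <A>, the suffix after <A> is empty, so FOLLOW(<A>) ⊇ FOLLOW(<S>) = {$, t, v, w}; in <S>→w <A> <N> <B>, <A> is followed by <N> <B> with FIRST {v, w}; in <N>→<S> t <A> <S>, <A> is followed by <S> with FIRST {v, w}. Thus FOLLOW(<A>) = {$, t, v, w}.
FOLLOW(<N>): in <S>→w <A> <N> <B>, <N> is followed by <B> with FIRST {λ, v, w}; in <S>→w <A> <N> <B>, the suffix after <N> is nullable, so FOLLOW(<N>) ⊇ FOLLOW(<S>) = {$, t, v, w}; in <B>→<N> v, <N> is followed by v with FIRST {v}; in <C>→<N> t w t, <N> is followed by t w t with FIRST {t}. Thus FOLLOW(<N>) = {$, t, v, w}.
FOLLOW(<C>): in <N>→v <C>, the suffix after <C> is empty, so FOLLOW(<C>) ⊇ FOLLOW(<N>) = {$, t, v, w}. Thus FOLLOW(<C>) = {$, t, v, w}.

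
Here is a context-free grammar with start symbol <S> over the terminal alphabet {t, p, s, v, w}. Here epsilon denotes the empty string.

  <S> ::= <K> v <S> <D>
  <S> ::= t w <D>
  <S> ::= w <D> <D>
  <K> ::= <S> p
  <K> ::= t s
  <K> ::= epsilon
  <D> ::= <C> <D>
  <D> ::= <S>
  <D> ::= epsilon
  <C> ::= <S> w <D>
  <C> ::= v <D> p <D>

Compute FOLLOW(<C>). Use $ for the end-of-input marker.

FIRST(<S>) = {t, v, w}  (via <K> v <S> <D>)
FIRST(<K>) = {epsilon, t, v, w}  (via <S> p)
FIRST(<C>) = {t, v, w}  (via <S> w <D>)
FIRST(<D>) = {epsilon, t, v, w}  (via <C> <D>, <S>)
FOLLOW(<S>) includes $ since <S> is the start symbol.
FOLLOW(<K>): in <S>::=<K> v <S> <D>, <K> is followed by v <S> <D> with FIRST {v}. Thus FOLLOW(<K>) = {v}.
FOLLOW(<S>): in <S>::=<K> v <S> <D>, <S> is followed by <D> with FIRST {epsilon, t, v, w}; in <S>::=<K> v <S> <D>, the suffix after <S> is nullable (adds nothing new); in <K>::=<S> p, <S> is followed by p with FIRST {p}; in <D>::=<S>, the suffix after <S> is empty, so FOLLOW(<S>) ⊇ FOLLOW(<D>) = {$, p, t, v, w}; in <C>::=<S> w <D>, <S> is followed by w <D> with FIRST {w}. Thus FOLLOW(<S>) = {$, p, t, v, w}.
FOLLOW(<D>): in <S>::=<K> v <S> <D>, the suffix after <D> is empty, so FOLLOW(<D>) ⊇ FOLLOW(<S>) = {$, p, t, v, w}; in <S>::=t w <D>, the suffix after <D> is empty, so FOLLOW(<D>) ⊇ FOLLOW(<S>) = {$, p, t, v, w}; in <S>::=w <D> <D> (occurrence 1), <D> is followed by <D> with FIRST {epsilon, t, v, w}; in <S>::=w <D> <D> (occurrence 1), the suffix after <D> is nullable, so FOLLOW(<D>) ⊇ FOLLOW(<S>) = {$, p, t, v, w}; in <S>::=w <D> <D> (occurrence 2), the suffix after <D> is empty, so FOLLOW(<D>) ⊇ FOLLOW(<S>) = {$, p, t, v, w}; in <D>::=<C> <D>, the suffix after <D> is empty (adds nothing new); in <C>::=<S> w <D>, the suffix after <D> is empty, so FOLLOW(<D>) ⊇ FOLLOW(<C>) = {$, p, t, v, w}; in <C>::=v <D> p <D> (occurrence 1), <D> is followed by p <D> with FIRST {p}; in <C>::=v <D> p <D> (occurrence 2), the suffix after <D> is empty, so FOLLOW(<D>) ⊇ FOLLOW(<C>) = {$, p, t, v, w}. Thus FOLLOW(<D>) = {$, p, t, v, w}.
FOLLOW(<C>): in <D>::=<C> <D>, <C> is followed by <D> with FIRST {epsilon, t, v, w}; in <D>::=<C> <D>, the suffix after <C> is nullable, so FOLLOW(<C>) ⊇ FOLLOW(<D>) = {$, p, t, v, w}. Thus FOLLOW(<C>) = {$, p, t, v, w}.

{$, p, t, v, w}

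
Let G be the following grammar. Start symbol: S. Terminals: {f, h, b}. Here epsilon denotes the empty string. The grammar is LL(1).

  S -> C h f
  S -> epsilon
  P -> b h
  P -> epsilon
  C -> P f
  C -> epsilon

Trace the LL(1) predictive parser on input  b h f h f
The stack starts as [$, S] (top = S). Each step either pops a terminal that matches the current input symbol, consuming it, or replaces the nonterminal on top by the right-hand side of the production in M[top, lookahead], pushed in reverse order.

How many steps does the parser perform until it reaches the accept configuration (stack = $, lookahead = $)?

8

     Stack        Input        Action
  1  $ S          b h f h f $  expand S -> C h f
  2  $ f h C      b h f h f $  expand C -> P f
  3  $ f h f P    b h f h f $  expand P -> b h
  4  $ f h f h b  b h f h f $  match b
  5  $ f h f h    h f h f $    match h
  6  $ f h f      f h f $      match f
  7  $ f h        h f $        match h
  8  $ f          f $          match f
Accept reached after 8 steps.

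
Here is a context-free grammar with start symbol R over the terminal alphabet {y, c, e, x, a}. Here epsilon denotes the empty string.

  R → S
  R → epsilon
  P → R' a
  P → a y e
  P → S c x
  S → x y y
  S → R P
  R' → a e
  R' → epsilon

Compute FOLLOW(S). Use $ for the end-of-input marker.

FIRST(R') = {epsilon, a}
FIRST(R) = {epsilon, a, x}  (via S)
FIRST(P) = {a, x}  (via R' a, S c x)
FIRST(S) = {a, x}  (via R P)
FOLLOW(R) includes $ since R is the start symbol.
FOLLOW(R): in S→R P, R is followed by P with FIRST {a, x}. Thus FOLLOW(R) = {$, a, x}.
FOLLOW(S): in R→S, the suffix after S is empty, so FOLLOW(S) ⊇ FOLLOW(R) = {$, a, x}; in P→S c x, S is followed by c x with FIRST {c}. Thus FOLLOW(S) = {$, a, c, x}.
FOLLOW(P): in S→R P, the suffix after P is empty, so FOLLOW(P) ⊇ FOLLOW(S) = {$, a, c, x}. Thus FOLLOW(P) = {$, a, c, x}.
FOLLOW(R'): in P→R' a, R' is followed by a with FIRST {a}. Thus FOLLOW(R') = {a}.

{$, a, c, x}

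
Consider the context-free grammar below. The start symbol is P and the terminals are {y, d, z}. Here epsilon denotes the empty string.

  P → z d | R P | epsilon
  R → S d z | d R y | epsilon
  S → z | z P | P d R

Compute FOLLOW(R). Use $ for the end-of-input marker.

{$, d, y, z}

FIRST(P) = {epsilon, d, z}  (via R P)
FIRST(S) = {d, z}  (via P d R)
FIRST(R) = {epsilon, d, z}  (via S d z)
FOLLOW(P) includes $ since P is the start symbol.
FOLLOW(S): in R→S d z, S is followed by d z with FIRST {d}. Thus FOLLOW(S) = {d}.
FOLLOW(P): in P→R P, the suffix after P is empty (adds nothing new); in S→z P, the suffix after P is empty, so FOLLOW(P) ⊇ FOLLOW(S) = {d}; in S→P d R, P is followed by d R with FIRST {d}. Thus FOLLOW(P) = {$, d}.
FOLLOW(R): in P→R P, R is followed by P with FIRST {epsilon, d, z}; in P→R P, the suffix after R is nullable, so FOLLOW(R) ⊇ FOLLOW(P) = {$, d}; in R→d R y, R is followed by y with FIRST {y}; in S→P d R, the suffix after R is empty, so FOLLOW(R) ⊇ FOLLOW(S) = {d}. Thus FOLLOW(R) = {$, d, y, z}.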